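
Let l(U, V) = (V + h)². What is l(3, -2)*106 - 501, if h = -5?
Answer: 4693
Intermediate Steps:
l(U, V) = (-5 + V)² (l(U, V) = (V - 5)² = (-5 + V)²)
l(3, -2)*106 - 501 = (-5 - 2)²*106 - 501 = (-7)²*106 - 501 = 49*106 - 501 = 5194 - 501 = 4693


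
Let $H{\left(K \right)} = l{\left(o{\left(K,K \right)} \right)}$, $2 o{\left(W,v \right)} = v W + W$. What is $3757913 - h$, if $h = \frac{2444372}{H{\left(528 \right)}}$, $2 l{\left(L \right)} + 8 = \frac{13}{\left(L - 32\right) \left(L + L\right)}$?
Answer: $\frac{1363082990349740155}{311989269491} \approx 4.369 \cdot 10^{6}$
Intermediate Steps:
$o{\left(W,v \right)} = \frac{W}{2} + \frac{W v}{2}$ ($o{\left(W,v \right)} = \frac{v W + W}{2} = \frac{W v + W}{2} = \frac{W + W v}{2} = \frac{W}{2} + \frac{W v}{2}$)
$l{\left(L \right)} = -4 + \frac{13}{4 L \left(-32 + L\right)}$ ($l{\left(L \right)} = -4 + \frac{13 \frac{1}{\left(L - 32\right) \left(L + L\right)}}{2} = -4 + \frac{13 \frac{1}{\left(-32 + L\right) 2 L}}{2} = -4 + \frac{13 \frac{1}{2 L \left(-32 + L\right)}}{2} = -4 + \frac{\frac{13}{2} \frac{1}{L} \frac{1}{-32 + L}}{2} = -4 + \frac{13}{4 L \left(-32 + L\right)}$)
$H{\left(K \right)} = \frac{13 - 4 K^{2} \left(1 + K\right)^{2} + 256 K \left(1 + K\right)}{2 K \left(1 + K\right) \left(-32 + \frac{K \left(1 + K\right)}{2}\right)}$ ($H{\left(K \right)} = \frac{13 - 16 \left(\frac{K \left(1 + K\right)}{2}\right)^{2} + 512 \frac{K \left(1 + K\right)}{2}}{4 \frac{K \left(1 + K\right)}{2} \left(-32 + \frac{K \left(1 + K\right)}{2}\right)} = \frac{\frac{2}{K \left(1 + K\right)} \left(13 - 16 \frac{K^{2} \left(1 + K\right)^{2}}{4} + 256 K \left(1 + K\right)\right)}{4 \left(-32 + \frac{K \left(1 + K\right)}{2}\right)} = \frac{\frac{2}{K \left(1 + K\right)} \left(13 - 4 K^{2} \left(1 + K\right)^{2} + 256 K \left(1 + K\right)\right)}{4 \left(-32 + \frac{K \left(1 + K\right)}{2}\right)} = \frac{13 - 4 K^{2} \left(1 + K\right)^{2} + 256 K \left(1 + K\right)}{2 K \left(1 + K\right) \left(-32 + \frac{K \left(1 + K\right)}{2}\right)}$)
$h = - \frac{190654458669007872}{311989269491}$ ($h = \frac{2444372}{\frac{1}{528} \frac{1}{1 + 528} \frac{1}{-64 + 528 \left(1 + 528\right)} \left(13 - 4 \cdot 528^{2} \left(1 + 528\right)^{2} + 256 \cdot 528 \left(1 + 528\right)\right)} = \frac{2444372}{\frac{1}{528} \cdot \frac{1}{529} \frac{1}{-64 + 528 \cdot 529} \left(13 - 1115136 \cdot 529^{2} + 256 \cdot 528 \cdot 529\right)} = \frac{2444372}{\frac{1}{528} \cdot \frac{1}{529} \frac{1}{-64 + 279312} \left(13 - 1115136 \cdot 279841 + 71503872\right)} = \frac{2444372}{\frac{1}{528} \cdot \frac{1}{529} \cdot \frac{1}{279248} \left(13 - 312060773376 + 71503872\right)} = \frac{2444372}{\frac{1}{528} \cdot \frac{1}{529} \cdot \frac{1}{279248} \left(-311989269491\right)} = \frac{2444372}{- \frac{311989269491}{77997317376}} = 2444372 \left(- \frac{77997317376}{311989269491}\right) = - \frac{190654458669007872}{311989269491} \approx -6.1109 \cdot 10^{5}$)
$3757913 - h = 3757913 - - \frac{190654458669007872}{311989269491} = 3757913 + \frac{190654458669007872}{311989269491} = \frac{1363082990349740155}{311989269491}$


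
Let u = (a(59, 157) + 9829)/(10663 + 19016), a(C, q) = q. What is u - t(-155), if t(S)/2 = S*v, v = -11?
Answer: -101195404/29679 ≈ -3409.7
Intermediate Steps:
t(S) = -22*S (t(S) = 2*(S*(-11)) = 2*(-11*S) = -22*S)
u = 9986/29679 (u = (157 + 9829)/(10663 + 19016) = 9986/29679 ≈ 0.33647)
u - t(-155) = 9986/29679 - (-22)*(-155) = 9986/29679 - 1*3410 = 9986/29679 - 3410 = -101195404/29679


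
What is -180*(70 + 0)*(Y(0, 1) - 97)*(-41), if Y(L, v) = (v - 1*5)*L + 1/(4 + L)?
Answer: -49981050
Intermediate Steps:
Y(L, v) = 1/(4 + L) + L*(-5 + v) (Y(L, v) = (v - 5)*L + 1/(4 + L) = (-5 + v)*L + 1/(4 + L) = L*(-5 + v) + 1/(4 + L) = 1/(4 + L) + L*(-5 + v))
-180*(70 + 0)*(Y(0, 1) - 97)*(-41) = -180*(70 + 0)*((1 - 20*0 - 5*0**2 + 1*0**2 + 4*0*1)/(4 + 0) - 97)*(-41) = -12600*((1 + 0 - 5*0 + 1*0 + 0)/4 - 97)*(-41) = -12600*((1 + 0 + 0 + 0 + 0)/4 - 97)*(-41) = -12600*((1/4)*1 - 97)*(-41) = -12600*(1/4 - 97)*(-41) = -12600*(-387)/4*(-41) = -180*(-13545/2)*(-41) = 1219050*(-41) = -49981050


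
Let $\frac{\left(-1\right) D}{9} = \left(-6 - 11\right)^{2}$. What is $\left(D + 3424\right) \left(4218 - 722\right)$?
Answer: $2877208$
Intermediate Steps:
$D = -2601$ ($D = - 9 \left(-6 - 11\right)^{2} = - 9 \left(-17\right)^{2} = \left(-9\right) 289 = -2601$)
$\left(D + 3424\right) \left(4218 - 722\right) = \left(-2601 + 3424\right) \left(4218 - 722\right) = 823 \cdot 3496 = 2877208$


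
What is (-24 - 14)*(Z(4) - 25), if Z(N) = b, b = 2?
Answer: 874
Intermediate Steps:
Z(N) = 2
(-24 - 14)*(Z(4) - 25) = (-24 - 14)*(2 - 25) = -38*(-23) = 874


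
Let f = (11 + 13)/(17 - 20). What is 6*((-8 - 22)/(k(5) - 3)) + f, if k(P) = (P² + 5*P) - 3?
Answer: -133/11 ≈ -12.091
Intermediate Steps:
k(P) = -3 + P² + 5*P
f = -8 (f = 24/(-3) = 24*(-⅓) = -8)
6*((-8 - 22)/(k(5) - 3)) + f = 6*((-8 - 22)/((-3 + 5² + 5*5) - 3)) - 8 = 6*(-30/((-3 + 25 + 25) - 3)) - 8 = 6*(-30/(47 - 3)) - 8 = 6*(-30/44) - 8 = 6*(-30*1/44) - 8 = 6*(-15/22) - 8 = -45/11 - 8 = -133/11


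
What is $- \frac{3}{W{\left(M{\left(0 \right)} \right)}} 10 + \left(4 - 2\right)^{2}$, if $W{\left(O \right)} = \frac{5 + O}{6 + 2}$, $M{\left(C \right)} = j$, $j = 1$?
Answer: $-36$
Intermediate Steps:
$M{\left(C \right)} = 1$
$W{\left(O \right)} = \frac{5}{8} + \frac{O}{8}$ ($W{\left(O \right)} = \frac{5 + O}{8} = \left(5 + O\right) \frac{1}{8} = \frac{5}{8} + \frac{O}{8}$)
$- \frac{3}{W{\left(M{\left(0 \right)} \right)}} 10 + \left(4 - 2\right)^{2} = - \frac{3}{\frac{5}{8} + \frac{1}{8} \cdot 1} \cdot 10 + \left(4 - 2\right)^{2} = - \frac{3}{\frac{5}{8} + \frac{1}{8}} \cdot 10 + 2^{2} = - \frac{3}{\frac{3}{4}} \cdot 10 + 4 = \left(-3\right) \frac{4}{3} \cdot 10 + 4 = \left(-4\right) 10 + 4 = -40 + 4 = -36$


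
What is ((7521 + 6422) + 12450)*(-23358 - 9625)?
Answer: -870520319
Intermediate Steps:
((7521 + 6422) + 12450)*(-23358 - 9625) = (13943 + 12450)*(-32983) = 26393*(-32983) = -870520319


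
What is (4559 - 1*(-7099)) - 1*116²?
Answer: -1798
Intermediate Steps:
(4559 - 1*(-7099)) - 1*116² = (4559 + 7099) - 1*13456 = 11658 - 13456 = -1798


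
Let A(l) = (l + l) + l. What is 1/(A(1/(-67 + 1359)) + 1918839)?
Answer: 1292/2479139991 ≈ 5.2115e-7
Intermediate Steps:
A(l) = 3*l (A(l) = 2*l + l = 3*l)
1/(A(1/(-67 + 1359)) + 1918839) = 1/(3/(-67 + 1359) + 1918839) = 1/(3/1292 + 1918839) = 1/(2479139991/1292) = 1292/2479139991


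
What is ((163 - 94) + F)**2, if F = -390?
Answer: 103041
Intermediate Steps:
((163 - 94) + F)**2 = ((163 - 94) - 390)**2 = (69 - 390)**2 = (-321)**2 = 103041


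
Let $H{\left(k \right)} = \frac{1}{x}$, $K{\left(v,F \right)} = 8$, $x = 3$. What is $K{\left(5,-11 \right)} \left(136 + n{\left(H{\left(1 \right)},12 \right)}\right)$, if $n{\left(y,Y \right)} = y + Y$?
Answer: $\frac{3560}{3} \approx 1186.7$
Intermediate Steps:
$H{\left(k \right)} = \frac{1}{3}$
$n{\left(y,Y \right)} = Y + y$
$K{\left(5,-11 \right)} \left(136 + n{\left(H{\left(1 \right)},12 \right)}\right) = 8 \left(136 + \left(12 + \frac{1}{3}\right)\right) = 8 \left(136 + \frac{37}{3}\right) = 8 \cdot \frac{445}{3} = \frac{3560}{3}$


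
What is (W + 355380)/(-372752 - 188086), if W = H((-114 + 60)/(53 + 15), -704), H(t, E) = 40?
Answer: -177710/280419 ≈ -0.63373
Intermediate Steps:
W = 40
(W + 355380)/(-372752 - 188086) = (40 + 355380)/(-372752 - 188086) = 355420/(-560838) = 355420*(-1/560838) = -177710/280419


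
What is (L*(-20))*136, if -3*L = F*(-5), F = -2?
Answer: 27200/3 ≈ 9066.7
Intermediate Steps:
L = -10/3 (L = -(-2)*(-5)/3 = -⅓*10 = -10/3 ≈ -3.3333)
(L*(-20))*136 = -10/3*(-20)*136 = (200/3)*136 = 27200/3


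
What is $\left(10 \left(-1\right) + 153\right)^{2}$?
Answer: $20449$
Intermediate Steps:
$\left(10 \left(-1\right) + 153\right)^{2} = \left(-10 + 153\right)^{2} = 143^{2} = 20449$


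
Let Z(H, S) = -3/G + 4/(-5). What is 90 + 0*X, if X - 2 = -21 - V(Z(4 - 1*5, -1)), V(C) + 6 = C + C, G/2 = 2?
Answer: 90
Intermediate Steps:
G = 4 (G = 2*2 = 4)
Z(H, S) = -31/20 (Z(H, S) = -3/4 + 4/(-5) = -3*¼ + 4*(-⅕) = -¾ - ⅘ = -31/20)
V(C) = -6 + 2*C (V(C) = -6 + (C + C) = -6 + 2*C)
X = -99/10 (X = 2 + (-21 - (-6 + 2*(-31/20))) = 2 + (-21 - (-6 - 31/10)) = 2 + (-21 - 1*(-91/10)) = 2 + (-21 + 91/10) = 2 - 119/10 = -99/10 ≈ -9.9000)
90 + 0*X = 90 + 0*(-99/10) = 90 + 0 = 90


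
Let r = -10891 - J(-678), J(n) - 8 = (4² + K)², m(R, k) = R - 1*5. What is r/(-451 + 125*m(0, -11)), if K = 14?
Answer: 11799/1076 ≈ 10.966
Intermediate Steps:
m(R, k) = -5 + R (m(R, k) = R - 5 = -5 + R)
J(n) = 908 (J(n) = 8 + (4² + 14)² = 8 + (16 + 14)² = 8 + 30² = 8 + 900 = 908)
r = -11799 (r = -10891 - 1*908 = -10891 - 908 = -11799)
r/(-451 + 125*m(0, -11)) = -11799/(-451 + 125*(-5 + 0)) = -11799/(-451 + 125*(-5)) = -11799/(-451 - 625) = -11799/(-1076) = -11799*(-1/1076) = 11799/1076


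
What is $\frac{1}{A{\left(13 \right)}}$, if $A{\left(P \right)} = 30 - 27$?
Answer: $\frac{1}{3} \approx 0.33333$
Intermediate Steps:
$A{\left(P \right)} = 3$
$\frac{1}{A{\left(13 \right)}} = \frac{1}{3}$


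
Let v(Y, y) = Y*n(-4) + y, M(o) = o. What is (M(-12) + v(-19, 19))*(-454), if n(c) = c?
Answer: -37682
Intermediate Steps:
v(Y, y) = y - 4*Y (v(Y, y) = Y*(-4) + y = -4*Y + y = y - 4*Y)
(M(-12) + v(-19, 19))*(-454) = (-12 + (19 - 4*(-19)))*(-454) = (-12 + (19 + 76))*(-454) = (-12 + 95)*(-454) = 83*(-454) = -37682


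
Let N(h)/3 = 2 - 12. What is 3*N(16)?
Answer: -90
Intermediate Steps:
N(h) = -30 (N(h) = 3*(2 - 12) = 3*(-10) = -30)
3*N(16) = 3*(-30) = -90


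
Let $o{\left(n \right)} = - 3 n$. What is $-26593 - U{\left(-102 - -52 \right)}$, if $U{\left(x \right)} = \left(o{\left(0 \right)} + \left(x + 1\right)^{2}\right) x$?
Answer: $93457$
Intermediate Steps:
$U{\left(x \right)} = x \left(1 + x\right)^{2}$ ($U{\left(x \right)} = \left(\left(-3\right) 0 + \left(x + 1\right)^{2}\right) x = \left(0 + \left(1 + x\right)^{2}\right) x = \left(1 + x\right)^{2} x = x \left(1 + x\right)^{2}$)
$-26593 - U{\left(-102 - -52 \right)} = -26593 - \left(-102 - -52\right) \left(1 - 50\right)^{2} = -26593 - \left(-102 + 52\right) \left(1 + \left(-102 + 52\right)\right)^{2} = -26593 - - 50 \left(1 - 50\right)^{2} = -26593 - - 50 \left(-49\right)^{2} = -26593 - \left(-50\right) 2401 = -26593 - -120050 = -26593 + 120050 = 93457$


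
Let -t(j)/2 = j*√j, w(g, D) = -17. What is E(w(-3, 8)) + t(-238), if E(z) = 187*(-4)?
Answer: -748 + 476*I*√238 ≈ -748.0 + 7343.4*I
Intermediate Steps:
t(j) = -2*j^(3/2) (t(j) = -2*j*√j = -2*j^(3/2))
E(z) = -748
E(w(-3, 8)) + t(-238) = -748 - (-476)*I*√238 = -748 + 476*I*√238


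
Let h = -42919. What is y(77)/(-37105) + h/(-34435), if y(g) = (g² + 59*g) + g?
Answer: 245850936/255542135 ≈ 0.96208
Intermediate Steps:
y(g) = g² + 60*g
y(77)/(-37105) + h/(-34435) = (77*(60 + 77))/(-37105) - 42919/(-34435) = (77*137)*(-1/37105) - 42919*(-1/34435) = 10549*(-1/37105) + 42919/34435 = -10549/37105 + 42919/34435 = 245850936/255542135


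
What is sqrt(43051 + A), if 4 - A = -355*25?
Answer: 3*sqrt(5770) ≈ 227.88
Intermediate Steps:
A = 8879 (A = 4 - (-355)*25 = 4 - 1*(-8875) = 4 + 8875 = 8879)
sqrt(43051 + A) = sqrt(43051 + 8879) = sqrt(51930) = 3*sqrt(5770)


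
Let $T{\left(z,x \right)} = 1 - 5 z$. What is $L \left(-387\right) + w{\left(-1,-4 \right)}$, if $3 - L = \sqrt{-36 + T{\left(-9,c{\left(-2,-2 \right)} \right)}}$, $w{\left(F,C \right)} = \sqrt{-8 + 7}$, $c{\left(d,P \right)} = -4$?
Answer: $-1161 + i + 387 \sqrt{10} \approx 62.801 + 1.0 i$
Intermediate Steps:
$w{\left(F,C \right)} = i$ ($w{\left(F,C \right)} = \sqrt{-1} = i$)
$L = 3 - \sqrt{10}$ ($L = 3 - \sqrt{-36 + \left(1 - -45\right)} = 3 - \sqrt{-36 + \left(1 + 45\right)} = 3 - \sqrt{-36 + 46} = 3 - \sqrt{10} \approx -0.16228$)
$L \left(-387\right) + w{\left(-1,-4 \right)} = \left(3 - \sqrt{10}\right) \left(-387\right) + i = \left(-1161 + 387 \sqrt{10}\right) + i = -1161 + i + 387 \sqrt{10}$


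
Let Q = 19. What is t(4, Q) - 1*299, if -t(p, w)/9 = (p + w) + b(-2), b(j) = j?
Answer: -488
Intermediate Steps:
t(p, w) = 18 - 9*p - 9*w (t(p, w) = -9*((p + w) - 2) = -9*(-2 + p + w) = 18 - 9*p - 9*w)
t(4, Q) - 1*299 = (18 - 9*4 - 9*19) - 1*299 = (18 - 36 - 171) - 299 = -189 - 299 = -488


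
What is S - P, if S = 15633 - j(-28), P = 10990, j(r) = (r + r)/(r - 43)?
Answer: 329597/71 ≈ 4642.2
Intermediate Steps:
j(r) = 2*r/(-43 + r) (j(r) = (2*r)/(-43 + r) = 2*r/(-43 + r))
S = 1109887/71 (S = 15633 - 2*(-28)/(-43 - 28) = 15633 - 2*(-28)/(-71) = 15633 - 2*(-28)*(-1)/71 = 15633 - 1*56/71 = 15633 - 56/71 = 1109887/71 ≈ 15632.)
S - P = 1109887/71 - 1*10990 = 1109887/71 - 10990 = 329597/71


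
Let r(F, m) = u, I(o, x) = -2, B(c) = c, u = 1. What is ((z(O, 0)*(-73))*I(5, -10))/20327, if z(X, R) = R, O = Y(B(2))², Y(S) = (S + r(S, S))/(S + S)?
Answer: 0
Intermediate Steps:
r(F, m) = 1
Y(S) = (1 + S)/(2*S) (Y(S) = (S + 1)/(S + S) = (1 + S)/((2*S)) = (1 + S)*(1/(2*S)) = (1 + S)/(2*S))
O = 9/16 (O = ((½)*(1 + 2)/2)² = ((½)*(½)*3)² = (¾)² = 9/16 ≈ 0.56250)
((z(O, 0)*(-73))*I(5, -10))/20327 = ((0*(-73))*(-2))/20327 = (0*(-2))*(1/20327) = 0*(1/20327) = 0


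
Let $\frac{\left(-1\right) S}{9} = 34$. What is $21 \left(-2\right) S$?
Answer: $12852$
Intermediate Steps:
$S = -306$ ($S = \left(-9\right) 34 = -306$)
$21 \left(-2\right) S = 21 \left(-2\right) \left(-306\right) = \left(-42\right) \left(-306\right) = 12852$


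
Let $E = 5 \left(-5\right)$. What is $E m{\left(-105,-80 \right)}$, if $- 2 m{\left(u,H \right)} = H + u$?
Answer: $- \frac{4625}{2} \approx -2312.5$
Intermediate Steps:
$m{\left(u,H \right)} = - \frac{H}{2} - \frac{u}{2}$ ($m{\left(u,H \right)} = - \frac{H + u}{2} = - \frac{H}{2} - \frac{u}{2}$)
$E = -25$
$E m{\left(-105,-80 \right)} = - 25 \left(\left(- \frac{1}{2}\right) \left(-80\right) - - \frac{105}{2}\right) = - 25 \left(40 + \frac{105}{2}\right) = \left(-25\right) \frac{185}{2} = - \frac{4625}{2}$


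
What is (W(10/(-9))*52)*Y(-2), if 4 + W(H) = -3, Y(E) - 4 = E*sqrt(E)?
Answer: -1456 + 728*I*sqrt(2) ≈ -1456.0 + 1029.5*I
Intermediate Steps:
Y(E) = 4 + E**(3/2) (Y(E) = 4 + E*sqrt(E) = 4 + E**(3/2))
W(H) = -7 (W(H) = -4 - 3 = -7)
(W(10/(-9))*52)*Y(-2) = (-7*52)*(4 + (-2)**(3/2)) = -364*(4 - 2*I*sqrt(2)) = -1456 + 728*I*sqrt(2)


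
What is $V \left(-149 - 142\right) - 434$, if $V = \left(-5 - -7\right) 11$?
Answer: $-6836$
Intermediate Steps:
$V = 22$ ($V = \left(-5 + 7\right) 11 = 2 \cdot 11 = 22$)
$V \left(-149 - 142\right) - 434 = 22 \left(-149 - 142\right) - 434 = 22 \left(-291\right) - 434 = -6402 - 434 = -6836$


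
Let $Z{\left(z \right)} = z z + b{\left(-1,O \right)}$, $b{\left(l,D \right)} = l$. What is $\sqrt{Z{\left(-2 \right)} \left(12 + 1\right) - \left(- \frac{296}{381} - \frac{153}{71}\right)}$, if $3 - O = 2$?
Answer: $\frac{\sqrt{30683895198}}{27051} \approx 6.4755$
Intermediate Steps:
$O = 1$ ($O = 3 - 2 = 1$)
$Z{\left(z \right)} = -1 + z^{2}$ ($Z{\left(z \right)} = z z - 1 = z^{2} - 1 = -1 + z^{2}$)
$\sqrt{Z{\left(-2 \right)} \left(12 + 1\right) - \left(- \frac{296}{381} - \frac{153}{71}\right)} = \sqrt{\left(-1 + \left(-2\right)^{2}\right) \left(12 + 1\right) - \left(- \frac{296}{381} - \frac{153}{71}\right)} = \sqrt{\left(-1 + 4\right) 13 - - \frac{79309}{27051}} = \sqrt{3 \cdot 13 + \left(\frac{153}{71} + \frac{296}{381}\right)} = \sqrt{39 + \frac{79309}{27051}} = \sqrt{\frac{1134298}{27051}} = \frac{\sqrt{30683895198}}{27051}$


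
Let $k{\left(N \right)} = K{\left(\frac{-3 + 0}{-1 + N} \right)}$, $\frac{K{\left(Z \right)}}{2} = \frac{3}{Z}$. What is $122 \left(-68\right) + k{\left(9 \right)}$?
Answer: $-8312$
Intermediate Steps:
$K{\left(Z \right)} = \frac{6}{Z}$ ($K{\left(Z \right)} = 2 \frac{3}{Z} = \frac{6}{Z}$)
$k{\left(N \right)} = 2 - 2 N$ ($k{\left(N \right)} = \frac{6}{\left(-3 + 0\right) \frac{1}{-1 + N}} = \frac{6}{\left(-3\right) \frac{1}{-1 + N}} = 6 \left(\frac{1}{3} - \frac{N}{3}\right) = 2 - 2 N$)
$122 \left(-68\right) + k{\left(9 \right)} = 122 \left(-68\right) + \left(2 - 18\right) = -8296 + \left(2 - 18\right) = -8296 - 16 = -8312$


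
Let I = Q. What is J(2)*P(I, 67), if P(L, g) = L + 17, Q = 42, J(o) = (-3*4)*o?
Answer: -1416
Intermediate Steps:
J(o) = -12*o
I = 42
P(L, g) = 17 + L
J(2)*P(I, 67) = (-12*2)*(17 + 42) = -24*59 = -1416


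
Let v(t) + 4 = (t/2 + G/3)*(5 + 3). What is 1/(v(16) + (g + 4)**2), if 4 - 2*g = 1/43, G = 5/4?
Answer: 22188/2200915 ≈ 0.010081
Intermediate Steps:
G = 5/4 (G = 5*(1/4) = 5/4 ≈ 1.2500)
g = 171/86 (g = 2 - 1/2/43 = 2 - 1/2*1/43 = 2 - 1/86 = 171/86 ≈ 1.9884)
v(t) = -2/3 + 4*t (v(t) = -4 + (t/2 + (5/4)/3)*(5 + 3) = -4 + (t*(1/2) + (5/4)*(1/3))*8 = -4 + (t/2 + 5/12)*8 = -4 + (5/12 + t/2)*8 = -4 + (10/3 + 4*t) = -2/3 + 4*t)
1/(v(16) + (g + 4)**2) = 1/((-2/3 + 4*16) + (171/86 + 4)**2) = 1/((-2/3 + 64) + (515/86)**2) = 1/(190/3 + 265225/7396) = 1/(2200915/22188) = 22188/2200915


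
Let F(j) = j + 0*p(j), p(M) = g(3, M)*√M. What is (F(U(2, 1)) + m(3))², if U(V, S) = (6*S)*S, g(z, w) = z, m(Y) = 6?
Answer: 144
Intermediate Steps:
U(V, S) = 6*S²
p(M) = 3*√M
F(j) = j (F(j) = j + 0*(3*√j) = j + 0 = j)
(F(U(2, 1)) + m(3))² = (6*1² + 6)² = (6*1 + 6)² = (6 + 6)² = 12² = 144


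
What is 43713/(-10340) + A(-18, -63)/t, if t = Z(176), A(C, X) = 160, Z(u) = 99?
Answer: -243017/93060 ≈ -2.6114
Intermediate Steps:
t = 99
43713/(-10340) + A(-18, -63)/t = 43713/(-10340) + 160/99 = 43713*(-1/10340) + 160*(1/99) = -43713/10340 + 160/99 = -243017/93060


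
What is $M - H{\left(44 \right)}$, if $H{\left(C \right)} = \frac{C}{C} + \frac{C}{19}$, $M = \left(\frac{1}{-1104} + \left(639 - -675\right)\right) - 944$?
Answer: $\frac{7691549}{20976} \approx 366.68$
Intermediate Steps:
$M = \frac{408479}{1104}$ ($M = \left(- \frac{1}{1104} + \left(639 + 675\right)\right) - 944 = \left(- \frac{1}{1104} + 1314\right) - 944 = \frac{1450655}{1104} - 944 = \frac{408479}{1104} \approx 370.0$)
$H{\left(C \right)} = 1 + \frac{C}{19}$ ($H{\left(C \right)} = 1 + C \frac{1}{19} = 1 + \frac{C}{19}$)
$M - H{\left(44 \right)} = \frac{408479}{1104} - \left(1 + \frac{1}{19} \cdot 44\right) = \frac{408479}{1104} - \left(1 + \frac{44}{19}\right) = \frac{408479}{1104} - \frac{63}{19} = \frac{7691549}{20976}$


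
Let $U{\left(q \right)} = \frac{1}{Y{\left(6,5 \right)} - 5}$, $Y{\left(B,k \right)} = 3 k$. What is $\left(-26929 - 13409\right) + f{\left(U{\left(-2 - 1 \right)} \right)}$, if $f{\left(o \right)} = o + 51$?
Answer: $- \frac{402869}{10} \approx -40287.0$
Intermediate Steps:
$U{\left(q \right)} = \frac{1}{10}$ ($U{\left(q \right)} = \frac{1}{3 \cdot 5 - 5} = \frac{1}{15 - 5} = \frac{1}{10}$)
$f{\left(o \right)} = 51 + o$
$\left(-26929 - 13409\right) + f{\left(U{\left(-2 - 1 \right)} \right)} = \left(-26929 - 13409\right) + \left(51 + \frac{1}{10}\right) = -40338 + \frac{511}{10} = - \frac{402869}{10}$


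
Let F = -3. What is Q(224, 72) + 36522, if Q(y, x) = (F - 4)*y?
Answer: 34954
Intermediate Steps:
Q(y, x) = -7*y (Q(y, x) = (-3 - 4)*y = -7*y)
Q(224, 72) + 36522 = -7*224 + 36522 = -1568 + 36522 = 34954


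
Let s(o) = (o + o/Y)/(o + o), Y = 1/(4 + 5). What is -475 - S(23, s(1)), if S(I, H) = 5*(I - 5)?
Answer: -565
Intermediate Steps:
Y = ⅑ (Y = 1/9 = ⅑ ≈ 0.11111)
s(o) = 5 (s(o) = (o + o/(⅑))/(o + o) = (o + o*9)/((2*o)) = (o + 9*o)*(1/(2*o)) = (10*o)*(1/(2*o)) = 5)
S(I, H) = -25 + 5*I (S(I, H) = 5*(-5 + I) = -25 + 5*I)
-475 - S(23, s(1)) = -475 - (-25 + 5*23) = -475 - (-25 + 115) = -475 - 1*90 = -475 - 90 = -565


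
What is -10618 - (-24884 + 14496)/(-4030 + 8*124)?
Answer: -329264/31 ≈ -10621.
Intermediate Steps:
-10618 - (-24884 + 14496)/(-4030 + 8*124) = -10618 - (-10388)/(-4030 + 992) = -10618 - (-10388)/(-3038) = -10618 - (-10388)*(-1)/3038 = -10618 - 1*106/31 = -10618 - 106/31 = -329264/31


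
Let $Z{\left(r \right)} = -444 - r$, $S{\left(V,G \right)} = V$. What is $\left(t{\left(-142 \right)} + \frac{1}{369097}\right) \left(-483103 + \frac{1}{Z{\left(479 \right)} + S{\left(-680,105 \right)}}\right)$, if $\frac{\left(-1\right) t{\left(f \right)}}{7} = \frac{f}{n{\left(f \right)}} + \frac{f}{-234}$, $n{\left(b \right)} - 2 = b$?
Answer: $\frac{379501611295635289}{69224511447} \approx 5.4822 \cdot 10^{6}$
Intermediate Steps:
$n{\left(b \right)} = 2 + b$
$t{\left(f \right)} = \frac{7 f}{234} - \frac{7 f}{2 + f}$ ($t{\left(f \right)} = - 7 \left(\frac{f}{2 + f} + \frac{f}{-234}\right) = - 7 \left(\frac{f}{2 + f} + f \left(- \frac{1}{234}\right)\right) = - 7 \left(\frac{f}{2 + f} - \frac{f}{234}\right) = - 7 \left(- \frac{f}{234} + \frac{f}{2 + f}\right) = \frac{7 f}{234} - \frac{7 f}{2 + f}$)
$\left(t{\left(-142 \right)} + \frac{1}{369097}\right) \left(-483103 + \frac{1}{Z{\left(479 \right)} + S{\left(-680,105 \right)}}\right) = \left(\frac{7}{234} \left(-142\right) \frac{1}{2 - 142} \left(-232 - 142\right) + \frac{1}{369097}\right) \left(-483103 + \frac{1}{\left(-444 - 479\right) - 680}\right) = \left(\frac{7}{234} \left(-142\right) \frac{1}{-140} \left(-374\right) + \frac{1}{369097}\right) \left(-483103 + \frac{1}{\left(-444 - 479\right) - 680}\right) = \left(\frac{7}{234} \left(-142\right) \left(- \frac{1}{140}\right) \left(-374\right) + \frac{1}{369097}\right) \left(-483103 + \frac{1}{-923 - 680}\right) = \left(- \frac{13277}{1170} + \frac{1}{369097}\right) \left(-483103 + \frac{1}{-1603}\right) = - \frac{4900499699 \left(-483103 - \frac{1}{1603}\right)}{431843490} = \left(- \frac{4900499699}{431843490}\right) \left(- \frac{774414110}{1603}\right) = \frac{379501611295635289}{69224511447}$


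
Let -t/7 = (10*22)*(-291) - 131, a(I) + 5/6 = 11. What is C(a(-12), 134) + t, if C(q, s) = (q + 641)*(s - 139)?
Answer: 2674807/6 ≈ 4.4580e+5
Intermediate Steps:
a(I) = 61/6 (a(I) = -⅚ + 11 = 61/6)
C(q, s) = (-139 + s)*(641 + q) (C(q, s) = (641 + q)*(-139 + s) = (-139 + s)*(641 + q))
t = 449057 (t = -7*((10*22)*(-291) - 131) = -7*(220*(-291) - 131) = -7*(-64020 - 131) = -7*(-64151) = 449057)
C(a(-12), 134) + t = (-89099 - 139*61/6 + 641*134 + (61/6)*134) + 449057 = (-89099 - 8479/6 + 85894 + 4087/3) + 449057 = -19535/6 + 449057 = 2674807/6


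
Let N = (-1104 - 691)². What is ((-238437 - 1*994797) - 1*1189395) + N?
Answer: 799396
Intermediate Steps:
N = 3222025 (N = (-1795)² = 3222025)
((-238437 - 1*994797) - 1*1189395) + N = ((-238437 - 1*994797) - 1*1189395) + 3222025 = ((-238437 - 994797) - 1189395) + 3222025 = (-1233234 - 1189395) + 3222025 = -2422629 + 3222025 = 799396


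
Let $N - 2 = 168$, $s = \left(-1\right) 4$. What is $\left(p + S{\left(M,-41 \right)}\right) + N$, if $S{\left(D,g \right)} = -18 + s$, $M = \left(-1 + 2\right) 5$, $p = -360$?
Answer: $-212$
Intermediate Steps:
$s = -4$
$M = 5$ ($M = 1 \cdot 5 = 5$)
$S{\left(D,g \right)} = -22$ ($S{\left(D,g \right)} = -18 - 4 = -22$)
$N = 170$ ($N = 2 + 168 = 170$)
$\left(p + S{\left(M,-41 \right)}\right) + N = \left(-360 - 22\right) + 170 = -382 + 170 = -212$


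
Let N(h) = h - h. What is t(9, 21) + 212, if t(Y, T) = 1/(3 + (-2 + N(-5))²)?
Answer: 1485/7 ≈ 212.14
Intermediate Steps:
N(h) = 0
t(Y, T) = ⅐ (t(Y, T) = 1/(3 + (-2 + 0)²) = 1/(3 + (-2)²) = 1/(3 + 4) = 1/7 = ⅐)
t(9, 21) + 212 = ⅐ + 212 = 1485/7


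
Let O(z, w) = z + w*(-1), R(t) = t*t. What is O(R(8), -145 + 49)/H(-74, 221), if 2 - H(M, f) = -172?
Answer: 80/87 ≈ 0.91954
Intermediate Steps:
R(t) = t²
H(M, f) = 174 (H(M, f) = 2 - 1*(-172) = 2 + 172 = 174)
O(z, w) = z - w
O(R(8), -145 + 49)/H(-74, 221) = (8² - (-145 + 49))/174 = (64 - 1*(-96))*(1/174) = (64 + 96)*(1/174) = 160*(1/174) = 80/87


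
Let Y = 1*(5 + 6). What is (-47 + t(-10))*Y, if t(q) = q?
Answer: -627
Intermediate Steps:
Y = 11 (Y = 1*11 = 11)
(-47 + t(-10))*Y = (-47 - 10)*11 = -57*11 = -627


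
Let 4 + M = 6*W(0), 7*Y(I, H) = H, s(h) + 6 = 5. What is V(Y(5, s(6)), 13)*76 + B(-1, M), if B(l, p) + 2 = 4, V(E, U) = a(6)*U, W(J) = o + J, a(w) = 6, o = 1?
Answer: 5930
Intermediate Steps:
W(J) = 1 + J
s(h) = -1 (s(h) = -6 + 5 = -1)
Y(I, H) = H/7
V(E, U) = 6*U
M = 2 (M = -4 + 6*(1 + 0) = -4 + 6*1 = -4 + 6 = 2)
B(l, p) = 2 (B(l, p) = -2 + 4 = 2)
V(Y(5, s(6)), 13)*76 + B(-1, M) = (6*13)*76 + 2 = 78*76 + 2 = 5928 + 2 = 5930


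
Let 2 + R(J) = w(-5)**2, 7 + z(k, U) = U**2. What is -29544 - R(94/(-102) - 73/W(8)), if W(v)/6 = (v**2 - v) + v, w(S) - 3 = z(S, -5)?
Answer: -29983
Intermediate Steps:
z(k, U) = -7 + U**2
w(S) = 21 (w(S) = 3 + (-7 + (-5)**2) = 3 + (-7 + 25) = 3 + 18 = 21)
W(v) = 6*v**2 (W(v) = 6*((v**2 - v) + v) = 6*v**2)
R(J) = 439 (R(J) = -2 + 21**2 = -2 + 441 = 439)
-29544 - R(94/(-102) - 73/W(8)) = -29544 - 1*439 = -29544 - 439 = -29983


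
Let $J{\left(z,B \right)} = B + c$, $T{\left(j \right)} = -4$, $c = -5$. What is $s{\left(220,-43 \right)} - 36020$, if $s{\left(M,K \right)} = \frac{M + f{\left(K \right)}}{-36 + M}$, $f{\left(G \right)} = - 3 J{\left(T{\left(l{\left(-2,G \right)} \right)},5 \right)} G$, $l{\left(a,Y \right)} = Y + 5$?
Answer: $- \frac{1656865}{46} \approx -36019.0$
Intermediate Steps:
$l{\left(a,Y \right)} = 5 + Y$
$J{\left(z,B \right)} = -5 + B$ ($J{\left(z,B \right)} = B - 5 = -5 + B$)
$f{\left(G \right)} = 0$ ($f{\left(G \right)} = - 3 \left(-5 + 5\right) G = \left(-3\right) 0 G = 0 G = 0$)
$s{\left(M,K \right)} = \frac{M}{-36 + M}$ ($s{\left(M,K \right)} = \frac{M + 0}{-36 + M} = \frac{M}{-36 + M}$)
$s{\left(220,-43 \right)} - 36020 = \frac{220}{-36 + 220} - 36020 = \frac{220}{184} - 36020 = 220 \cdot \frac{1}{184} - 36020 = \frac{55}{46} - 36020 = - \frac{1656865}{46}$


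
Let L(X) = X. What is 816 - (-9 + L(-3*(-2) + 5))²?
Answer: 812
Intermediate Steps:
816 - (-9 + L(-3*(-2) + 5))² = 816 - (-9 + (-3*(-2) + 5))² = 816 - (-9 + (6 + 5))² = 816 - (-9 + 11)² = 816 - 1*2² = 816 - 1*4 = 816 - 4 = 812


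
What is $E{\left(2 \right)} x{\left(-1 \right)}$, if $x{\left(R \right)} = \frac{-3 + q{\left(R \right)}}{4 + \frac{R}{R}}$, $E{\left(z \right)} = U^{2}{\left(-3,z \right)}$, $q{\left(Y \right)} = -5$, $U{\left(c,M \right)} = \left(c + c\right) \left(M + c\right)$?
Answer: $- \frac{288}{5} \approx -57.6$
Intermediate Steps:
$U{\left(c,M \right)} = 2 c \left(M + c\right)$
$E{\left(z \right)} = \left(18 - 6 z\right)^{2}$ ($E{\left(z \right)} = \left(2 \left(-3\right) \left(z - 3\right)\right)^{2} = \left(2 \left(-3\right) \left(-3 + z\right)\right)^{2} = \left(18 - 6 z\right)^{2}$)
$x{\left(R \right)} = - \frac{8}{5}$ ($x{\left(R \right)} = \frac{-3 - 5}{4 + \frac{R}{R}} = - \frac{8}{4 + 1} = - \frac{8}{5}$)
$E{\left(2 \right)} x{\left(-1 \right)} = 36 \left(-3 + 2\right)^{2} \left(- \frac{8}{5}\right) = 36 \left(-1\right)^{2} \left(- \frac{8}{5}\right) = 36 \cdot 1 \left(- \frac{8}{5}\right) = 36 \left(- \frac{8}{5}\right) = - \frac{288}{5}$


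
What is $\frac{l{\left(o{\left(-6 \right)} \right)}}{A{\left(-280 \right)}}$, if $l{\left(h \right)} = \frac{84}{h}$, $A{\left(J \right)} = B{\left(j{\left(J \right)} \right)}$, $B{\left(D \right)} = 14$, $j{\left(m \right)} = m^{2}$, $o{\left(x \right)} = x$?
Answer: $-1$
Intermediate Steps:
$A{\left(J \right)} = 14$
$\frac{l{\left(o{\left(-6 \right)} \right)}}{A{\left(-280 \right)}} = \frac{84 \frac{1}{-6}}{14} = 84 \left(- \frac{1}{6}\right) \frac{1}{14} = \left(-14\right) \frac{1}{14} = -1$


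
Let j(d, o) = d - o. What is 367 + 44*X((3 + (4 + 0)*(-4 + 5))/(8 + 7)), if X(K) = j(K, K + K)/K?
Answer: 323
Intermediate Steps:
X(K) = -1 (X(K) = (K - (K + K))/K = (K - 2*K)/K = (-K)/K = -1)
367 + 44*X((3 + (4 + 0)*(-4 + 5))/(8 + 7)) = 367 + 44*(-1) = 367 - 44 = 323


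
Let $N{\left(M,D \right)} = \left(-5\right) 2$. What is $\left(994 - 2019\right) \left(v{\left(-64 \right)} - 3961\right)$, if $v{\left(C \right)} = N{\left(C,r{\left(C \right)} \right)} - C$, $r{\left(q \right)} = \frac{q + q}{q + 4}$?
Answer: $4004675$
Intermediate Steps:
$r{\left(q \right)} = \frac{2 q}{4 + q}$
$N{\left(M,D \right)} = -10$
$v{\left(C \right)} = -10 - C$
$\left(994 - 2019\right) \left(v{\left(-64 \right)} - 3961\right) = \left(994 - 2019\right) \left(\left(-10 - -64\right) - 3961\right) = - 1025 \left(\left(-10 + 64\right) - 3961\right) = - 1025 \left(54 - 3961\right) = \left(-1025\right) \left(-3907\right) = 4004675$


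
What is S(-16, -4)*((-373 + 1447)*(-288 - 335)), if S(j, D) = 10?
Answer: -6691020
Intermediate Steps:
S(-16, -4)*((-373 + 1447)*(-288 - 335)) = 10*((-373 + 1447)*(-288 - 335)) = 10*(1074*(-623)) = 10*(-669102) = -6691020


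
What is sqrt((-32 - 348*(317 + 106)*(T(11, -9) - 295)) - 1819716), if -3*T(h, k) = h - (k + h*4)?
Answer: 10*sqrt(404278) ≈ 6358.3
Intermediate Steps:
T(h, k) = h + k/3 (T(h, k) = -(h - (k + h*4))/3 = -(h - (k + 4*h))/3 = -(h + (-k - 4*h))/3 = -(-k - 3*h)/3 = h + k/3)
sqrt((-32 - 348*(317 + 106)*(T(11, -9) - 295)) - 1819716) = sqrt((-32 - 348*(317 + 106)*((11 + (1/3)*(-9)) - 295)) - 1819716) = sqrt((-32 - 147204*((11 - 3) - 295)) - 1819716) = sqrt((-32 - 147204*(8 - 295)) - 1819716) = sqrt((-32 - 147204*(-287)) - 1819716) = sqrt((-32 - 348*(-121401)) - 1819716) = sqrt((-32 + 42247548) - 1819716) = sqrt(42247516 - 1819716) = sqrt(40427800) = 10*sqrt(404278)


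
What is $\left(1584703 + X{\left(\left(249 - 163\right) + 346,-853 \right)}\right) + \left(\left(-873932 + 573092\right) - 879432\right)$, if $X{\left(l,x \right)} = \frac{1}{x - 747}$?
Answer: $\frac{647089599}{1600} \approx 4.0443 \cdot 10^{5}$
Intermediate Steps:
$X{\left(l,x \right)} = \frac{1}{-747 + x}$
$\left(1584703 + X{\left(\left(249 - 163\right) + 346,-853 \right)}\right) + \left(\left(-873932 + 573092\right) - 879432\right) = \left(1584703 + \frac{1}{-747 - 853}\right) + \left(\left(-873932 + 573092\right) - 879432\right) = \left(1584703 + \frac{1}{-1600}\right) - 1180272 = \left(1584703 - \frac{1}{1600}\right) - 1180272 = \frac{2535524799}{1600} - 1180272 = \frac{647089599}{1600}$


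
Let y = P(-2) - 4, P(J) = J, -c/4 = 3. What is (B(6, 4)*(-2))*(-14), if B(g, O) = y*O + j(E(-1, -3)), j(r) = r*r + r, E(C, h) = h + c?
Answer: 5208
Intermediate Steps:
c = -12 (c = -4*3 = -12)
E(C, h) = -12 + h (E(C, h) = h - 12 = -12 + h)
j(r) = r + r² (j(r) = r² + r = r + r²)
y = -6 (y = -2 - 4 = -6)
B(g, O) = 210 - 6*O (B(g, O) = -6*O + (-12 - 3)*(1 + (-12 - 3)) = -6*O - 15*(1 - 15) = -6*O - 15*(-14) = -6*O + 210 = 210 - 6*O)
(B(6, 4)*(-2))*(-14) = ((210 - 6*4)*(-2))*(-14) = ((210 - 24)*(-2))*(-14) = (186*(-2))*(-14) = -372*(-14) = 5208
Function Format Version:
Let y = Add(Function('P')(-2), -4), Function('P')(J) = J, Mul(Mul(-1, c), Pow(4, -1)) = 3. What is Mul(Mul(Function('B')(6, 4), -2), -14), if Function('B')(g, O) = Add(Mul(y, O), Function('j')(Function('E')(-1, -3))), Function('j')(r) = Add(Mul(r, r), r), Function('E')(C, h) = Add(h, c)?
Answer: 5208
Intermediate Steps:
c = -12 (c = Mul(-4, 3) = -12)
Function('E')(C, h) = Add(-12, h) (Function('E')(C, h) = Add(h, -12) = Add(-12, h))
Function('j')(r) = Add(r, Pow(r, 2)) (Function('j')(r) = Add(Pow(r, 2), r) = Add(r, Pow(r, 2)))
y = -6 (y = Add(-2, -4) = -6)
Function('B')(g, O) = Add(210, Mul(-6, O)) (Function('B')(g, O) = Add(Mul(-6, O), Mul(Add(-12, -3), Add(1, Add(-12, -3)))) = Add(Mul(-6, O), Mul(-15, Add(1, -15))) = Add(Mul(-6, O), Mul(-15, -14)) = Add(Mul(-6, O), 210) = Add(210, Mul(-6, O)))
Mul(Mul(Function('B')(6, 4), -2), -14) = Mul(Mul(Add(210, Mul(-6, 4)), -2), -14) = Mul(Mul(Add(210, -24), -2), -14) = Mul(Mul(186, -2), -14) = Mul(-372, -14) = 5208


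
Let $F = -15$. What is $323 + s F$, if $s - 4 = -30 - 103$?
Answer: $2258$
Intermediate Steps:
$s = -129$ ($s = 4 - 133 = -129$)
$323 + s F = 323 - -1935 = 323 + 1935 = 2258$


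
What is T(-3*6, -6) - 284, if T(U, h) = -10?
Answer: -294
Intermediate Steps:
T(-3*6, -6) - 284 = -10 - 284 = -294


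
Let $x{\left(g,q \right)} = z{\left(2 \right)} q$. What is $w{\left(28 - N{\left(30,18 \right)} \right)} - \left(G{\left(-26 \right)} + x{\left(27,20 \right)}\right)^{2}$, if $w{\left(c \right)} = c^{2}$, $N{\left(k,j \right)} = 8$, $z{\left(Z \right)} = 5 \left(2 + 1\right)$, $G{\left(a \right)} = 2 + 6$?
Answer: $-94464$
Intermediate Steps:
$G{\left(a \right)} = 8$
$z{\left(Z \right)} = 15$ ($z{\left(Z \right)} = 5 \cdot 3 = 15$)
$x{\left(g,q \right)} = 15 q$
$w{\left(28 - N{\left(30,18 \right)} \right)} - \left(G{\left(-26 \right)} + x{\left(27,20 \right)}\right)^{2} = \left(28 - 8\right)^{2} - \left(8 + 15 \cdot 20\right)^{2} = \left(28 - 8\right)^{2} - \left(8 + 300\right)^{2} = 20^{2} - 308^{2} = 400 - 94864 = -94464$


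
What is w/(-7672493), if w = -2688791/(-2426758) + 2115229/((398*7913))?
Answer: -3400289341104/14659772049149380889 ≈ -2.3195e-7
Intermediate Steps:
w = 3400289341104/1910692137373 (w = -2688791*(-1/2426758) + 2115229/3149374 = 2688791/2426758 + 2115229*(1/3149374) = 2688791/2426758 + 2115229/3149374 = 3400289341104/1910692137373 ≈ 1.7796)
w/(-7672493) = (3400289341104/1910692137373)/(-7672493) = (3400289341104/1910692137373)*(-1/7672493) = -3400289341104/14659772049149380889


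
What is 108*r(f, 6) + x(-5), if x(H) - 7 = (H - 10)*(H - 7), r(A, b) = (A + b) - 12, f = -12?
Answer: -1757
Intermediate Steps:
r(A, b) = -12 + A + b
x(H) = 7 + (-10 + H)*(-7 + H) (x(H) = 7 + (H - 10)*(H - 7) = 7 + (-10 + H)*(-7 + H))
108*r(f, 6) + x(-5) = 108*(-12 - 12 + 6) + (77 + (-5)**2 - 17*(-5)) = 108*(-18) + (77 + 25 + 85) = -1944 + 187 = -1757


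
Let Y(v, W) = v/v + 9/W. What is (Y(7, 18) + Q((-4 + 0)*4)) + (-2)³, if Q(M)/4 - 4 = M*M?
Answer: 2067/2 ≈ 1033.5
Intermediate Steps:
Y(v, W) = 1 + 9/W
Q(M) = 16 + 4*M² (Q(M) = 16 + 4*(M*M) = 16 + 4*M²)
(Y(7, 18) + Q((-4 + 0)*4)) + (-2)³ = ((9 + 18)/18 + (16 + 4*((-4 + 0)*4)²)) + (-2)³ = ((1/18)*27 + (16 + 4*(-4*4)²)) - 8 = (3/2 + (16 + 4*(-16)²)) - 8 = (3/2 + (16 + 4*256)) - 8 = (3/2 + (16 + 1024)) - 8 = (3/2 + 1040) - 8 = 2083/2 - 8 = 2067/2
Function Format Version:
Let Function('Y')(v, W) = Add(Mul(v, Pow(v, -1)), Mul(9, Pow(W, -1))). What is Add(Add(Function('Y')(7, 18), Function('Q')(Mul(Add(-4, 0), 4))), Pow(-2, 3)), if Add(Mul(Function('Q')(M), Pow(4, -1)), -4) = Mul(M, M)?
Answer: Rational(2067, 2) ≈ 1033.5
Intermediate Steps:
Function('Y')(v, W) = Add(1, Mul(9, Pow(W, -1)))
Function('Q')(M) = Add(16, Mul(4, Pow(M, 2))) (Function('Q')(M) = Add(16, Mul(4, Mul(M, M))) = Add(16, Mul(4, Pow(M, 2))))
Add(Add(Function('Y')(7, 18), Function('Q')(Mul(Add(-4, 0), 4))), Pow(-2, 3)) = Add(Add(Mul(Pow(18, -1), Add(9, 18)), Add(16, Mul(4, Pow(Mul(Add(-4, 0), 4), 2)))), Pow(-2, 3)) = Add(Add(Mul(Rational(1, 18), 27), Add(16, Mul(4, Pow(Mul(-4, 4), 2)))), -8) = Add(Add(Rational(3, 2), Add(16, Mul(4, Pow(-16, 2)))), -8) = Add(Add(Rational(3, 2), Add(16, Mul(4, 256))), -8) = Add(Add(Rational(3, 2), Add(16, 1024)), -8) = Add(Add(Rational(3, 2), 1040), -8) = Add(Rational(2083, 2), -8) = Rational(2067, 2)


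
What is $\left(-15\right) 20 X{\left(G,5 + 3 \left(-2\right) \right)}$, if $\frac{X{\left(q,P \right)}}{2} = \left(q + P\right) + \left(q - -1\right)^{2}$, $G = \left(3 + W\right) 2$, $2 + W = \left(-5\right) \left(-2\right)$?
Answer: $-330000$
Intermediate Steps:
$W = 8$ ($W = -2 - -10 = -2 + 10 = 8$)
$G = 22$ ($G = \left(3 + 8\right) 2 = 11 \cdot 2 = 22$)
$X{\left(q,P \right)} = 2 P + 2 q + 2 \left(1 + q\right)^{2}$ ($X{\left(q,P \right)} = 2 \left(\left(q + P\right) + \left(q - -1\right)^{2}\right) = 2 \left(\left(P + q\right) + \left(q + 1\right)^{2}\right) = 2 \left(\left(P + q\right) + \left(1 + q\right)^{2}\right) = 2 \left(P + q + \left(1 + q\right)^{2}\right) = 2 P + 2 q + 2 \left(1 + q\right)^{2}$)
$\left(-15\right) 20 X{\left(G,5 + 3 \left(-2\right) \right)} = \left(-15\right) 20 \left(2 \left(5 + 3 \left(-2\right)\right) + 2 \cdot 22 + 2 \left(1 + 22\right)^{2}\right) = - 300 \left(2 \left(5 - 6\right) + 44 + 2 \cdot 23^{2}\right) = - 300 \left(2 \left(-1\right) + 44 + 2 \cdot 529\right) = - 300 \left(-2 + 44 + 1058\right) = \left(-300\right) 1100 = -330000$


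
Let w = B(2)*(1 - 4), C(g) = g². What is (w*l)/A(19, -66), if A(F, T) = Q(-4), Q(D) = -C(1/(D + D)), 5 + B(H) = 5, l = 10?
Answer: 0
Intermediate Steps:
B(H) = 0 (B(H) = -5 + 5 = 0)
Q(D) = -1/(4*D²) (Q(D) = -(1/(D + D))² = -(1/(2*D))² = -1/(4*D²))
A(F, T) = -1/64 (A(F, T) = -¼/(-4)² = -¼*1/16 = -1/64)
w = 0 (w = 0*(1 - 4) = 0*(-3) = 0)
(w*l)/A(19, -66) = (0*10)/(-1/64) = 0*(-64) = 0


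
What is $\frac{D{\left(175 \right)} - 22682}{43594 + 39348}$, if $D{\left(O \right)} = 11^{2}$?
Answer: $- \frac{22561}{82942} \approx -0.27201$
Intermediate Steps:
$D{\left(O \right)} = 121$
$\frac{D{\left(175 \right)} - 22682}{43594 + 39348} = \frac{121 - 22682}{43594 + 39348} = - \frac{22561}{82942}$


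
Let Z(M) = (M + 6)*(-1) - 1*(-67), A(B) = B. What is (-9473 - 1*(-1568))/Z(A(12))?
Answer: -7905/49 ≈ -161.33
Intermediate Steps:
Z(M) = 61 - M (Z(M) = (6 + M)*(-1) + 67 = (-6 - M) + 67 = 61 - M)
(-9473 - 1*(-1568))/Z(A(12)) = (-9473 - 1*(-1568))/(61 - 1*12) = (-9473 + 1568)/(61 - 12) = -7905/49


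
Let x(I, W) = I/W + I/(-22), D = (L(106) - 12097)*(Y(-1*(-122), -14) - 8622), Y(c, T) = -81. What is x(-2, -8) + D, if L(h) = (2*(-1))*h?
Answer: 4713510003/44 ≈ 1.0713e+8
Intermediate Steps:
L(h) = -2*h
D = 107125227 (D = (-2*106 - 12097)*(-81 - 8622) = (-212 - 12097)*(-8703) = -12309*(-8703) = 107125227)
x(I, W) = -I/22 + I/W (x(I, W) = I/W + I*(-1/22) = I/W - I/22 = -I/22 + I/W)
x(-2, -8) + D = (-1/22*(-2) - 2/(-8)) + 107125227 = (1/11 - 2*(-⅛)) + 107125227 = (1/11 + ¼) + 107125227 = 15/44 + 107125227 = 4713510003/44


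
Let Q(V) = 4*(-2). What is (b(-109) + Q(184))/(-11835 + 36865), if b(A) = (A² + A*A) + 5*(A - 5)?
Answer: 11592/12515 ≈ 0.92625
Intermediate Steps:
b(A) = -25 + 2*A² + 5*A (b(A) = (A² + A²) + 5*(-5 + A) = 2*A² + (-25 + 5*A) = -25 + 2*A² + 5*A)
Q(V) = -8
(b(-109) + Q(184))/(-11835 + 36865) = ((-25 + 2*(-109)² + 5*(-109)) - 8)/(-11835 + 36865) = ((-25 + 2*11881 - 545) - 8)/25030 = ((-25 + 23762 - 545) - 8)*(1/25030) = (23192 - 8)*(1/25030) = 23184*(1/25030) = 11592/12515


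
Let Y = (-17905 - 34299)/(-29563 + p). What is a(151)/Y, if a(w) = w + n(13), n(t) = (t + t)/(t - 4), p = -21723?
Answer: 35515555/234918 ≈ 151.18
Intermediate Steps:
n(t) = 2*t/(-4 + t) (n(t) = (2*t)/(-4 + t) = 2*t/(-4 + t))
Y = 26102/25643 (Y = (-17905 - 34299)/(-29563 - 21723) = -52204/(-51286) = -52204*(-1/51286) = 26102/25643 ≈ 1.0179)
a(w) = 26/9 + w (a(w) = w + 2*13/(-4 + 13) = w + 2*13/9 = w + 2*13*(1/9) = w + 26/9 = 26/9 + w)
a(151)/Y = (26/9 + 151)/(26102/25643) = (1385/9)*(25643/26102) = 35515555/234918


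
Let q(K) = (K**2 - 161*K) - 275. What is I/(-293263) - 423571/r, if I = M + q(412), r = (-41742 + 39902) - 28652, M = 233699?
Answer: 113946898861/8942175396 ≈ 12.743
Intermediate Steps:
q(K) = -275 + K**2 - 161*K
r = -30492 (r = -1840 - 28652 = -30492)
I = 336836 (I = 233699 + (-275 + 412**2 - 161*412) = 233699 + (-275 + 169744 - 66332) = 233699 + 103137 = 336836)
I/(-293263) - 423571/r = 336836/(-293263) - 423571/(-30492) = 336836*(-1/293263) - 423571*(-1/30492) = -336836/293263 + 423571/30492 = 113946898861/8942175396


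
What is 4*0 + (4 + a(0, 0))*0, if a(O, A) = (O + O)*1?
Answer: 0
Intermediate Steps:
a(O, A) = 2*O (a(O, A) = (2*O)*1 = 2*O)
4*0 + (4 + a(0, 0))*0 = 4*0 + (4 + 2*0)*0 = 0 + (4 + 0)*0 = 0 + 4*0 = 0 + 0 = 0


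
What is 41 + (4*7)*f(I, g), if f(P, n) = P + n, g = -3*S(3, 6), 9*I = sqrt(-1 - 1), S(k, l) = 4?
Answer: -295 + 28*I*sqrt(2)/9 ≈ -295.0 + 4.3998*I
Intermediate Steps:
I = I*sqrt(2)/9 (I = sqrt(-1 - 1)/9 = sqrt(-2)/9 = (I*sqrt(2))/9 = I*sqrt(2)/9 ≈ 0.15713*I)
g = -12 (g = -3*4 = -12)
41 + (4*7)*f(I, g) = 41 + (4*7)*(I*sqrt(2)/9 - 12) = 41 + 28*(-12 + I*sqrt(2)/9) = 41 + (-336 + 28*I*sqrt(2)/9) = -295 + 28*I*sqrt(2)/9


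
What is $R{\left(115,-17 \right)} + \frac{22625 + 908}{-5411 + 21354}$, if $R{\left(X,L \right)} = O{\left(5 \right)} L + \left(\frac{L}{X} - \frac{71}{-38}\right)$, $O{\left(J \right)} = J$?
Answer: $- \frac{5699312723}{69670910} \approx -81.803$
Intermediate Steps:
$R{\left(X,L \right)} = \frac{71}{38} + 5 L + \frac{L}{X}$ ($R{\left(X,L \right)} = 5 L + \left(\frac{L}{X} - \frac{71}{-38}\right) = 5 L + \left(\frac{L}{X} - - \frac{71}{38}\right) = 5 L + \left(\frac{L}{X} + \frac{71}{38}\right) = 5 L + \left(\frac{71}{38} + \frac{L}{X}\right) = \frac{71}{38} + 5 L + \frac{L}{X}$)
$R{\left(115,-17 \right)} + \frac{22625 + 908}{-5411 + 21354} = \left(\frac{71}{38} + 5 \left(-17\right) - \frac{17}{115}\right) + \frac{22625 + 908}{-5411 + 21354} = \left(\frac{71}{38} - 85 - \frac{17}{115}\right) + \frac{23533}{15943} = \left(\frac{71}{38} - 85 - \frac{17}{115}\right) + 23533 \cdot \frac{1}{15943} = - \frac{363931}{4370} + \frac{23533}{15943} = - \frac{5699312723}{69670910}$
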